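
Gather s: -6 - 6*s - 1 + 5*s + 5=-s - 2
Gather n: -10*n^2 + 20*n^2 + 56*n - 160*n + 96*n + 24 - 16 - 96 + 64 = 10*n^2 - 8*n - 24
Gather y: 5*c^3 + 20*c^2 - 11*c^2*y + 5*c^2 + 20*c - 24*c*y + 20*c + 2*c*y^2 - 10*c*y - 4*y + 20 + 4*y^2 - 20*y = 5*c^3 + 25*c^2 + 40*c + y^2*(2*c + 4) + y*(-11*c^2 - 34*c - 24) + 20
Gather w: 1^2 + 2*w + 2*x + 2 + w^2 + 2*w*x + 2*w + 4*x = w^2 + w*(2*x + 4) + 6*x + 3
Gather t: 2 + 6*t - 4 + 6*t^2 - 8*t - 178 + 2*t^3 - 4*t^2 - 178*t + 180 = 2*t^3 + 2*t^2 - 180*t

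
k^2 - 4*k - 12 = (k - 6)*(k + 2)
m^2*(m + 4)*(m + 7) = m^4 + 11*m^3 + 28*m^2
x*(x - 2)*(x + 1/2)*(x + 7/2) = x^4 + 2*x^3 - 25*x^2/4 - 7*x/2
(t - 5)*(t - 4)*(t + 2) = t^3 - 7*t^2 + 2*t + 40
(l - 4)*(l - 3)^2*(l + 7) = l^4 - 3*l^3 - 37*l^2 + 195*l - 252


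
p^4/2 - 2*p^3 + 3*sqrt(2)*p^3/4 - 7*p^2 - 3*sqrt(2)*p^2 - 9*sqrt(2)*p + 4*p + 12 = (p/2 + sqrt(2))*(p - 6)*(p + 2)*(p - sqrt(2)/2)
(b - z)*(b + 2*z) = b^2 + b*z - 2*z^2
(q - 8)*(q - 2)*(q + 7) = q^3 - 3*q^2 - 54*q + 112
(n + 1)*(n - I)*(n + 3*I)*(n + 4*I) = n^4 + n^3 + 6*I*n^3 - 5*n^2 + 6*I*n^2 - 5*n + 12*I*n + 12*I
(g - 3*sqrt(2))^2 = g^2 - 6*sqrt(2)*g + 18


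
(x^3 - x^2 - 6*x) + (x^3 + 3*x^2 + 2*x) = 2*x^3 + 2*x^2 - 4*x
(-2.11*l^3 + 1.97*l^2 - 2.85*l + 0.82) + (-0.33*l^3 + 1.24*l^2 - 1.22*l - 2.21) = -2.44*l^3 + 3.21*l^2 - 4.07*l - 1.39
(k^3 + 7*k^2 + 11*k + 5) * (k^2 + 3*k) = k^5 + 10*k^4 + 32*k^3 + 38*k^2 + 15*k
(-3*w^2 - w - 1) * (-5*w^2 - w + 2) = 15*w^4 + 8*w^3 - w - 2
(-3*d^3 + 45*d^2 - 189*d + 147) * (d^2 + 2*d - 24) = -3*d^5 + 39*d^4 - 27*d^3 - 1311*d^2 + 4830*d - 3528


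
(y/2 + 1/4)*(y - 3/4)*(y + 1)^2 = y^4/2 + 7*y^3/8 + y^2/16 - y/2 - 3/16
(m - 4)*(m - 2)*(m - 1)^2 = m^4 - 8*m^3 + 21*m^2 - 22*m + 8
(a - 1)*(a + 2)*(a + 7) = a^3 + 8*a^2 + 5*a - 14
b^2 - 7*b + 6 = (b - 6)*(b - 1)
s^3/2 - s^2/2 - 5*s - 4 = (s/2 + 1/2)*(s - 4)*(s + 2)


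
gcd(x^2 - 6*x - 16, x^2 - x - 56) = x - 8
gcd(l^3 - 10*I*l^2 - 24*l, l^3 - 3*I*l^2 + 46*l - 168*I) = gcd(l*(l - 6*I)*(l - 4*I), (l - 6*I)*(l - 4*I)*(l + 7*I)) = l^2 - 10*I*l - 24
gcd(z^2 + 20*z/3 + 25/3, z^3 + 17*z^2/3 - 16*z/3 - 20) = z + 5/3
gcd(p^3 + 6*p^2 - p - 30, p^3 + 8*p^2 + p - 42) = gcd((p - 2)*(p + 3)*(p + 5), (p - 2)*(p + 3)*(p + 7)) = p^2 + p - 6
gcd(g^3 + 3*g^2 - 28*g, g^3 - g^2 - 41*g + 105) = g + 7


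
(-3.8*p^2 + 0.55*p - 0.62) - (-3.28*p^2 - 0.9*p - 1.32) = -0.52*p^2 + 1.45*p + 0.7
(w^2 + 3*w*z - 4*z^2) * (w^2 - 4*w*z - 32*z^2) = w^4 - w^3*z - 48*w^2*z^2 - 80*w*z^3 + 128*z^4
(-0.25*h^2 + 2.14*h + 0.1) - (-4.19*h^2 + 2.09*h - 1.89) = 3.94*h^2 + 0.0500000000000003*h + 1.99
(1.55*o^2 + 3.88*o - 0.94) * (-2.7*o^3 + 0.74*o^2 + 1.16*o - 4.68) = -4.185*o^5 - 9.329*o^4 + 7.2072*o^3 - 3.4488*o^2 - 19.2488*o + 4.3992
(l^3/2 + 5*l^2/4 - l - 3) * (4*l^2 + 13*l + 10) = 2*l^5 + 23*l^4/2 + 69*l^3/4 - 25*l^2/2 - 49*l - 30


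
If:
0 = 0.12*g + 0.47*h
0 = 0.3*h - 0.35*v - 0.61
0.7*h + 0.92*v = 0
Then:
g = -4.22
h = 1.08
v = -0.82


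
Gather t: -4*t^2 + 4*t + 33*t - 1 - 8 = -4*t^2 + 37*t - 9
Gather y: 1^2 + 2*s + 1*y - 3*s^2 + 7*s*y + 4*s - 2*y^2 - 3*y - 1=-3*s^2 + 6*s - 2*y^2 + y*(7*s - 2)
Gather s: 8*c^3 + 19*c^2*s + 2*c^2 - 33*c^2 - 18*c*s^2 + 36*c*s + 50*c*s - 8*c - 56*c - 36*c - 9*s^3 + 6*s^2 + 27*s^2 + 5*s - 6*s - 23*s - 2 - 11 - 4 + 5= 8*c^3 - 31*c^2 - 100*c - 9*s^3 + s^2*(33 - 18*c) + s*(19*c^2 + 86*c - 24) - 12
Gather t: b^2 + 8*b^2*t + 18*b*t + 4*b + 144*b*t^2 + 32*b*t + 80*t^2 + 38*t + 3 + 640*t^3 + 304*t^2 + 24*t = b^2 + 4*b + 640*t^3 + t^2*(144*b + 384) + t*(8*b^2 + 50*b + 62) + 3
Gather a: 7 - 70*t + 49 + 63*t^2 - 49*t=63*t^2 - 119*t + 56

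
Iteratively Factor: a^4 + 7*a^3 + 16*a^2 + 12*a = (a + 3)*(a^3 + 4*a^2 + 4*a) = (a + 2)*(a + 3)*(a^2 + 2*a) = (a + 2)^2*(a + 3)*(a)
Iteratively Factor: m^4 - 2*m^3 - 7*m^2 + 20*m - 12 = (m + 3)*(m^3 - 5*m^2 + 8*m - 4) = (m - 2)*(m + 3)*(m^2 - 3*m + 2) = (m - 2)*(m - 1)*(m + 3)*(m - 2)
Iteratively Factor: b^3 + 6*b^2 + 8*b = (b + 4)*(b^2 + 2*b) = (b + 2)*(b + 4)*(b)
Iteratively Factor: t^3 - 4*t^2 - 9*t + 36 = (t - 4)*(t^2 - 9) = (t - 4)*(t - 3)*(t + 3)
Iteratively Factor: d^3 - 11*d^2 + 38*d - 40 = (d - 2)*(d^2 - 9*d + 20) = (d - 4)*(d - 2)*(d - 5)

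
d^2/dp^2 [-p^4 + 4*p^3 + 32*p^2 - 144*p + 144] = -12*p^2 + 24*p + 64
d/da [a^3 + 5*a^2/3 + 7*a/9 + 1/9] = 3*a^2 + 10*a/3 + 7/9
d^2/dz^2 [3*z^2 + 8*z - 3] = 6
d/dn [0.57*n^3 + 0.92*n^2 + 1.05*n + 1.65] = 1.71*n^2 + 1.84*n + 1.05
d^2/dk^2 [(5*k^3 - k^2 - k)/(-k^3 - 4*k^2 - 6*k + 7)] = 2*(21*k^6 + 93*k^5 - 216*k^4 - 285*k^3 + 756*k^2 - 651*k + 91)/(k^9 + 12*k^8 + 66*k^7 + 187*k^6 + 228*k^5 - 156*k^4 - 645*k^3 - 168*k^2 + 882*k - 343)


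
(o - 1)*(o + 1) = o^2 - 1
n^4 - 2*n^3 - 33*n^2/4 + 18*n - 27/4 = (n - 3)*(n - 3/2)*(n - 1/2)*(n + 3)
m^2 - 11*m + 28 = (m - 7)*(m - 4)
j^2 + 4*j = j*(j + 4)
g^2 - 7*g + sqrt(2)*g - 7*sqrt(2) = (g - 7)*(g + sqrt(2))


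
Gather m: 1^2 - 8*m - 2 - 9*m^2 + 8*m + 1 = -9*m^2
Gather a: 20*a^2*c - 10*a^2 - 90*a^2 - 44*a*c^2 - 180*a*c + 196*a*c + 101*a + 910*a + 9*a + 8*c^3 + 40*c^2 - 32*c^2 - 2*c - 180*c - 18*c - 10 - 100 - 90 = a^2*(20*c - 100) + a*(-44*c^2 + 16*c + 1020) + 8*c^3 + 8*c^2 - 200*c - 200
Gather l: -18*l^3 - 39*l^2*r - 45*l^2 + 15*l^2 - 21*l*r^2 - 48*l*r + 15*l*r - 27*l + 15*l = -18*l^3 + l^2*(-39*r - 30) + l*(-21*r^2 - 33*r - 12)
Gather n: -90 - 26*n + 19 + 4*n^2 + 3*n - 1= 4*n^2 - 23*n - 72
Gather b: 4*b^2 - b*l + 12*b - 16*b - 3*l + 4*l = 4*b^2 + b*(-l - 4) + l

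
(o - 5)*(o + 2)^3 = o^4 + o^3 - 18*o^2 - 52*o - 40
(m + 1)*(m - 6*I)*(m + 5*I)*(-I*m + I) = -I*m^4 - m^3 - 29*I*m^2 + m + 30*I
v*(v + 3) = v^2 + 3*v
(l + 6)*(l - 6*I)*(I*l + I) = I*l^3 + 6*l^2 + 7*I*l^2 + 42*l + 6*I*l + 36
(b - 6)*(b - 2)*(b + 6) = b^3 - 2*b^2 - 36*b + 72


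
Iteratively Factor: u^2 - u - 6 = (u - 3)*(u + 2)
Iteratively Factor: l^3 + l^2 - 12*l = (l)*(l^2 + l - 12) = l*(l - 3)*(l + 4)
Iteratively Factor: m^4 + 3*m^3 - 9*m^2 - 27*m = (m)*(m^3 + 3*m^2 - 9*m - 27) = m*(m + 3)*(m^2 - 9) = m*(m + 3)^2*(m - 3)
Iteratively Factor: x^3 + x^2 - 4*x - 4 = (x + 2)*(x^2 - x - 2) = (x + 1)*(x + 2)*(x - 2)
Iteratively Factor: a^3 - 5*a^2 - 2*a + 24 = (a - 4)*(a^2 - a - 6) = (a - 4)*(a - 3)*(a + 2)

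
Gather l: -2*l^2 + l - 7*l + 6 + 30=-2*l^2 - 6*l + 36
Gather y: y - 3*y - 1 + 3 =2 - 2*y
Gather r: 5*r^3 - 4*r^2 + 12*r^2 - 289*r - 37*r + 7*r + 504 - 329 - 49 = 5*r^3 + 8*r^2 - 319*r + 126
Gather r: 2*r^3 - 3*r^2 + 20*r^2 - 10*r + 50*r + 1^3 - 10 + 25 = 2*r^3 + 17*r^2 + 40*r + 16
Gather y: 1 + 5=6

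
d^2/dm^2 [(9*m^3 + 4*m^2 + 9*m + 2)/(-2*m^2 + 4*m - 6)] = 2*(-13*m^3 + 96*m^2 - 75*m - 46)/(m^6 - 6*m^5 + 21*m^4 - 44*m^3 + 63*m^2 - 54*m + 27)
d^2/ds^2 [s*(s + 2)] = 2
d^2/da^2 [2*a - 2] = 0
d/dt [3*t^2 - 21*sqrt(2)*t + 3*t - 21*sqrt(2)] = 6*t - 21*sqrt(2) + 3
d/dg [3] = 0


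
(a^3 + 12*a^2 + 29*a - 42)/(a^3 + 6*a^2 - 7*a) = (a + 6)/a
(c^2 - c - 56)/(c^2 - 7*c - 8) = (c + 7)/(c + 1)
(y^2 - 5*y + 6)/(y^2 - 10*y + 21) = (y - 2)/(y - 7)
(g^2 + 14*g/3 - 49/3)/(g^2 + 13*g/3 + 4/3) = (3*g^2 + 14*g - 49)/(3*g^2 + 13*g + 4)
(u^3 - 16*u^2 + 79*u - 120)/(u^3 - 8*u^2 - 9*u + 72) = (u - 5)/(u + 3)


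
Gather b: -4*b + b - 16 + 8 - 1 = -3*b - 9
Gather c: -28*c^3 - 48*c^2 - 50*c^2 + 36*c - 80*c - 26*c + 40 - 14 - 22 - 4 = -28*c^3 - 98*c^2 - 70*c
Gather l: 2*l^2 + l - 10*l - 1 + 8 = 2*l^2 - 9*l + 7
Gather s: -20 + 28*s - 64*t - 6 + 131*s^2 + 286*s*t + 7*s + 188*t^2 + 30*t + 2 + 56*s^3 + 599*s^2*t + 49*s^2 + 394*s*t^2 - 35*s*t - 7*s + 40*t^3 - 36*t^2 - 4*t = 56*s^3 + s^2*(599*t + 180) + s*(394*t^2 + 251*t + 28) + 40*t^3 + 152*t^2 - 38*t - 24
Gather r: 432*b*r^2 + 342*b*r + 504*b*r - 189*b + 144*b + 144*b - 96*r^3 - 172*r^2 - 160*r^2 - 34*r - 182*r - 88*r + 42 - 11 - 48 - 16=99*b - 96*r^3 + r^2*(432*b - 332) + r*(846*b - 304) - 33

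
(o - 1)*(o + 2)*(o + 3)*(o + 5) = o^4 + 9*o^3 + 21*o^2 - o - 30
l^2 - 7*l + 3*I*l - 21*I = (l - 7)*(l + 3*I)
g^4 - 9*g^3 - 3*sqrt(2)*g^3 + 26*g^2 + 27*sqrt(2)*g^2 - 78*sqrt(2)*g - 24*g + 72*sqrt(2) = (g - 4)*(g - 3)*(g - 2)*(g - 3*sqrt(2))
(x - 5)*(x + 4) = x^2 - x - 20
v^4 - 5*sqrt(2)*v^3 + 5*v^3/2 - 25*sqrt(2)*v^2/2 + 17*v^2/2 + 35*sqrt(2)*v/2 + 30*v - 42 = (v - 1)*(v + 7/2)*(v - 3*sqrt(2))*(v - 2*sqrt(2))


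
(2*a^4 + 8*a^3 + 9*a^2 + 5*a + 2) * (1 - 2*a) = -4*a^5 - 14*a^4 - 10*a^3 - a^2 + a + 2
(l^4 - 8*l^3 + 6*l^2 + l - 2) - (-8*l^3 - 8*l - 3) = l^4 + 6*l^2 + 9*l + 1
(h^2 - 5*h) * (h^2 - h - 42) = h^4 - 6*h^3 - 37*h^2 + 210*h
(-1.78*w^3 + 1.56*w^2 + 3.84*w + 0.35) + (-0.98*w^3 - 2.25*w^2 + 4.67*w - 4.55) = -2.76*w^3 - 0.69*w^2 + 8.51*w - 4.2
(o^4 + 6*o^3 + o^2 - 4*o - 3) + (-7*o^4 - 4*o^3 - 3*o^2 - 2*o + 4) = -6*o^4 + 2*o^3 - 2*o^2 - 6*o + 1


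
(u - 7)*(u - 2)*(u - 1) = u^3 - 10*u^2 + 23*u - 14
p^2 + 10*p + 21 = (p + 3)*(p + 7)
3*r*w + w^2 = w*(3*r + w)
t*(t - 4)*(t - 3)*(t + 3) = t^4 - 4*t^3 - 9*t^2 + 36*t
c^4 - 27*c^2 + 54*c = c*(c - 3)^2*(c + 6)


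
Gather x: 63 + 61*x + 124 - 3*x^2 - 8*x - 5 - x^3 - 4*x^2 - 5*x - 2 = -x^3 - 7*x^2 + 48*x + 180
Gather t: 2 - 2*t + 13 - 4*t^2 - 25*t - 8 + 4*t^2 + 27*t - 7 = 0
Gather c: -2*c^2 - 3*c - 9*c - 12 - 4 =-2*c^2 - 12*c - 16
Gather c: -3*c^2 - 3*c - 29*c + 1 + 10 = -3*c^2 - 32*c + 11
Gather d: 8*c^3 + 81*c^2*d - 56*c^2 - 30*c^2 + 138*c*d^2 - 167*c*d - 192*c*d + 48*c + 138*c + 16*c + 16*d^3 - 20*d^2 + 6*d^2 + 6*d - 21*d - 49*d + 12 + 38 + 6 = 8*c^3 - 86*c^2 + 202*c + 16*d^3 + d^2*(138*c - 14) + d*(81*c^2 - 359*c - 64) + 56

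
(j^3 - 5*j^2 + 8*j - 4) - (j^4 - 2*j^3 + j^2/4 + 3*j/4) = -j^4 + 3*j^3 - 21*j^2/4 + 29*j/4 - 4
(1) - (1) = 0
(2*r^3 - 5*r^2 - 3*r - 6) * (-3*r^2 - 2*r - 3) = -6*r^5 + 11*r^4 + 13*r^3 + 39*r^2 + 21*r + 18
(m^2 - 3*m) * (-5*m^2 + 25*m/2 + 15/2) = -5*m^4 + 55*m^3/2 - 30*m^2 - 45*m/2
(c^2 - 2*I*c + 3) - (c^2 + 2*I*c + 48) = -4*I*c - 45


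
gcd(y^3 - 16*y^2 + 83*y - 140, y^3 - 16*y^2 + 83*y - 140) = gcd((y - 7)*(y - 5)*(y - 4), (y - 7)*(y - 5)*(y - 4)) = y^3 - 16*y^2 + 83*y - 140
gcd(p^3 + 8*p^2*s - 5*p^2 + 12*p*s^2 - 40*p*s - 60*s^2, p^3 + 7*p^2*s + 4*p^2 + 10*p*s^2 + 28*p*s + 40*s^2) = p + 2*s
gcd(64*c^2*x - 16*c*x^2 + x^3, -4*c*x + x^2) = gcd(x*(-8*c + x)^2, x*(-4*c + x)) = x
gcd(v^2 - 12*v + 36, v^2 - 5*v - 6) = v - 6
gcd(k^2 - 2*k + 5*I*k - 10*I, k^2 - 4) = k - 2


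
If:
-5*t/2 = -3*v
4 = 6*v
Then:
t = 4/5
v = 2/3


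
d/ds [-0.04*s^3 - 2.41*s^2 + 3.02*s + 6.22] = -0.12*s^2 - 4.82*s + 3.02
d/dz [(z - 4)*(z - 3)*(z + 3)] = 3*z^2 - 8*z - 9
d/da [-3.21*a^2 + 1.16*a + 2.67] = 1.16 - 6.42*a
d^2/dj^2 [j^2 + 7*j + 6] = 2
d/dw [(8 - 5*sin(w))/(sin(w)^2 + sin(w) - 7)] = (5*sin(w)^2 - 16*sin(w) + 27)*cos(w)/(sin(w)^2 + sin(w) - 7)^2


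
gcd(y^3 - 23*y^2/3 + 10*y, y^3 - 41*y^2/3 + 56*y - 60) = y^2 - 23*y/3 + 10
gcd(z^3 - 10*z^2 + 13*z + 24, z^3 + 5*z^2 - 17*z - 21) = z^2 - 2*z - 3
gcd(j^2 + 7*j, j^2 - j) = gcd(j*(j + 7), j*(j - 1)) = j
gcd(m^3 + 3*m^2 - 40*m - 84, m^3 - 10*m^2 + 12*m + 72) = m^2 - 4*m - 12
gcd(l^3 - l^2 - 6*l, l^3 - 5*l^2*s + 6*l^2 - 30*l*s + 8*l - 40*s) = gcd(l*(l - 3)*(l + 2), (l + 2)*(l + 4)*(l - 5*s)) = l + 2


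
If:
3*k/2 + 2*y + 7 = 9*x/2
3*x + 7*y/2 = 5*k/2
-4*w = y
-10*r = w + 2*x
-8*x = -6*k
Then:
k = 392/97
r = -581/970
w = -7/97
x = 294/97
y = 28/97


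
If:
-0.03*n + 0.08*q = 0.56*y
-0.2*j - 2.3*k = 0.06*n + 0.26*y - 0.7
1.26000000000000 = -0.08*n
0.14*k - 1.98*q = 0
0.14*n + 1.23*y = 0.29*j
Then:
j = -3.98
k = 0.97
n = -15.75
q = 0.07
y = 0.85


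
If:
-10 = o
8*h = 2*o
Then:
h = -5/2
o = -10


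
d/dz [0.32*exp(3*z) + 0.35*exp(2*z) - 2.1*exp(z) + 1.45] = (0.96*exp(2*z) + 0.7*exp(z) - 2.1)*exp(z)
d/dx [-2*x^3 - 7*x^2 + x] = -6*x^2 - 14*x + 1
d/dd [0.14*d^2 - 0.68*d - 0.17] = 0.28*d - 0.68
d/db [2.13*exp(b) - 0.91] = 2.13*exp(b)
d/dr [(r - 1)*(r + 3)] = 2*r + 2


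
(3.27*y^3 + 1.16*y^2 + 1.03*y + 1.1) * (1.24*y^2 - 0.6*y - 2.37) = 4.0548*y^5 - 0.5236*y^4 - 7.1687*y^3 - 2.0032*y^2 - 3.1011*y - 2.607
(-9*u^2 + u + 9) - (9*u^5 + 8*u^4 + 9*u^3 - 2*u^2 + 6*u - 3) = -9*u^5 - 8*u^4 - 9*u^3 - 7*u^2 - 5*u + 12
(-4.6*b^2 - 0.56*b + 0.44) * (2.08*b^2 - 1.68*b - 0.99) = -9.568*b^4 + 6.5632*b^3 + 6.41*b^2 - 0.1848*b - 0.4356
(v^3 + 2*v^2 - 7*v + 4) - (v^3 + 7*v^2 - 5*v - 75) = -5*v^2 - 2*v + 79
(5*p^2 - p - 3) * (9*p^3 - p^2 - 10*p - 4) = 45*p^5 - 14*p^4 - 76*p^3 - 7*p^2 + 34*p + 12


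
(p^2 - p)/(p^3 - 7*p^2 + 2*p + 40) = p*(p - 1)/(p^3 - 7*p^2 + 2*p + 40)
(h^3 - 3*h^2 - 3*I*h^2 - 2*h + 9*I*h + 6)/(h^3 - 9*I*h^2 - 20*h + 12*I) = (h - 3)/(h - 6*I)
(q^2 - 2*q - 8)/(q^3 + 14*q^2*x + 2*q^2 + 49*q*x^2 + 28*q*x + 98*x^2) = (q - 4)/(q^2 + 14*q*x + 49*x^2)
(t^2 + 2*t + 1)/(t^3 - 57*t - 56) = (t + 1)/(t^2 - t - 56)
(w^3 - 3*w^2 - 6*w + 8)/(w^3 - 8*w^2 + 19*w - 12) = (w + 2)/(w - 3)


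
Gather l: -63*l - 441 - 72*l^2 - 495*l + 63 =-72*l^2 - 558*l - 378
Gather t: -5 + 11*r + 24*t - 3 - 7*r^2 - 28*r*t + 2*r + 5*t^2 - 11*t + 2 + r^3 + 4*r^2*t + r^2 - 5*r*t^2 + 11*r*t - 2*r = r^3 - 6*r^2 + 11*r + t^2*(5 - 5*r) + t*(4*r^2 - 17*r + 13) - 6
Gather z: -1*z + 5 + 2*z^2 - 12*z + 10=2*z^2 - 13*z + 15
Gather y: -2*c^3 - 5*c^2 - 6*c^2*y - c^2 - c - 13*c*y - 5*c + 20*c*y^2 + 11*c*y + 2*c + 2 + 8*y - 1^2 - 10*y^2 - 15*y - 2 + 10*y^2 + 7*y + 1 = -2*c^3 - 6*c^2 + 20*c*y^2 - 4*c + y*(-6*c^2 - 2*c)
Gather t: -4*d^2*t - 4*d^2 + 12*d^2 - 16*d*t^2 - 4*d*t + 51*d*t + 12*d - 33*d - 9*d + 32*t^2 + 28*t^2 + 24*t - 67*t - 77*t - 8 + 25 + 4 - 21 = 8*d^2 - 30*d + t^2*(60 - 16*d) + t*(-4*d^2 + 47*d - 120)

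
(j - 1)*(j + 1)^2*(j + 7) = j^4 + 8*j^3 + 6*j^2 - 8*j - 7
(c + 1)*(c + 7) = c^2 + 8*c + 7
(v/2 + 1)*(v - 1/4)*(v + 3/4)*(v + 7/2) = v^4/2 + 3*v^3 + 153*v^2/32 + 79*v/64 - 21/32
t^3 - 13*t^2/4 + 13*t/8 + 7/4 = (t - 2)*(t - 7/4)*(t + 1/2)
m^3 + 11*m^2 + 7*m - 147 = (m - 3)*(m + 7)^2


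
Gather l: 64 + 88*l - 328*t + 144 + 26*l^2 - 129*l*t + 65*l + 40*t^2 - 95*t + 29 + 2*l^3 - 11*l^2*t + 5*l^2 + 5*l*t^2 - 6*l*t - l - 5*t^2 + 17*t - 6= 2*l^3 + l^2*(31 - 11*t) + l*(5*t^2 - 135*t + 152) + 35*t^2 - 406*t + 231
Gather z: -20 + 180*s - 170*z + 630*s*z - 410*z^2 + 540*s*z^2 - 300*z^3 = 180*s - 300*z^3 + z^2*(540*s - 410) + z*(630*s - 170) - 20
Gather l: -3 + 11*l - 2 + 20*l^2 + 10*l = 20*l^2 + 21*l - 5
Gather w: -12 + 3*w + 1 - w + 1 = 2*w - 10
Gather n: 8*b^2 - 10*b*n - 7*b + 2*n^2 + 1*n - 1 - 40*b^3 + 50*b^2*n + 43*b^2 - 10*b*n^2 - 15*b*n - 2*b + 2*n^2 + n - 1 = -40*b^3 + 51*b^2 - 9*b + n^2*(4 - 10*b) + n*(50*b^2 - 25*b + 2) - 2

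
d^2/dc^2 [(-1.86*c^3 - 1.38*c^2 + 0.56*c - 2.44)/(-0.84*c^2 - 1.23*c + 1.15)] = (-3.5527136788005e-15*c^4 + 5.579604*c^3 + 2.542644*c^2 + 26.639388*c + 14.162892)/(0.592704*c^6 + 2.603664*c^5 + 1.378188*c^4 - 5.268213*c^3 - 1.886805*c^2 + 4.880025*c - 1.520875)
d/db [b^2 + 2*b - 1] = 2*b + 2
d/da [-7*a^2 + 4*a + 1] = 4 - 14*a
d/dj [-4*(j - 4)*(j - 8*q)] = -8*j + 32*q + 16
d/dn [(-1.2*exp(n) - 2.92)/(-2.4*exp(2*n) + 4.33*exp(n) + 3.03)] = (-2.88*exp(2*n) - 14.016*exp(n) + 9.0076)*exp(n)/(5.76*exp(4*n) - 20.784*exp(3*n) + 4.2049*exp(2*n) + 26.2398*exp(n) + 9.1809)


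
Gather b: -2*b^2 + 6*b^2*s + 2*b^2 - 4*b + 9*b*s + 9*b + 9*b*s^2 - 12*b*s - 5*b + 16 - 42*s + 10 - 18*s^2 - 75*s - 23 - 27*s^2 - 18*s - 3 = 6*b^2*s + b*(9*s^2 - 3*s) - 45*s^2 - 135*s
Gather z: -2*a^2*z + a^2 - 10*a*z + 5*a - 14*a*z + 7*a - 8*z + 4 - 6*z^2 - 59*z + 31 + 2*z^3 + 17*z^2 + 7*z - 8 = a^2 + 12*a + 2*z^3 + 11*z^2 + z*(-2*a^2 - 24*a - 60) + 27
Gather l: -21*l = -21*l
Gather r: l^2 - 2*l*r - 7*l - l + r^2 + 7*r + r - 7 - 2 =l^2 - 8*l + r^2 + r*(8 - 2*l) - 9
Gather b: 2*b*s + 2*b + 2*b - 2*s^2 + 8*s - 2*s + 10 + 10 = b*(2*s + 4) - 2*s^2 + 6*s + 20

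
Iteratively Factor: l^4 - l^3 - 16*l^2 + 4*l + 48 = (l - 2)*(l^3 + l^2 - 14*l - 24) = (l - 4)*(l - 2)*(l^2 + 5*l + 6) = (l - 4)*(l - 2)*(l + 3)*(l + 2)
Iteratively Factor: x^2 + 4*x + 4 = (x + 2)*(x + 2)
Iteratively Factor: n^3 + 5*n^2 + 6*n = (n + 3)*(n^2 + 2*n) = (n + 2)*(n + 3)*(n)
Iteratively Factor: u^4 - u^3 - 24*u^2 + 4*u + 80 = (u + 2)*(u^3 - 3*u^2 - 18*u + 40) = (u + 2)*(u + 4)*(u^2 - 7*u + 10) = (u - 2)*(u + 2)*(u + 4)*(u - 5)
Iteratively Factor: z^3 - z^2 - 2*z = (z)*(z^2 - z - 2) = z*(z + 1)*(z - 2)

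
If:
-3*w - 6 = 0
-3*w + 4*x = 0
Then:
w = -2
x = -3/2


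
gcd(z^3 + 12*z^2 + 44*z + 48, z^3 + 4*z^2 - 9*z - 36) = z + 4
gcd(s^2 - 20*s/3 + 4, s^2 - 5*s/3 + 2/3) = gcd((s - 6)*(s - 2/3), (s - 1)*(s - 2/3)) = s - 2/3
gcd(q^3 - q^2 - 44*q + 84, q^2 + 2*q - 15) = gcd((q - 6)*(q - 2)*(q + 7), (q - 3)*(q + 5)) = 1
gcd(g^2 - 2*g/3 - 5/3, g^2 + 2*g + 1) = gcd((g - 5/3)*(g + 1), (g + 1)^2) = g + 1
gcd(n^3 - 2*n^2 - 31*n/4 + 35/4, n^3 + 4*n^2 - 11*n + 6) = n - 1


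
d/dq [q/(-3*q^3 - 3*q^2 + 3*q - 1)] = (6*q^3 + 3*q^2 - 1)/(9*q^6 + 18*q^5 - 9*q^4 - 12*q^3 + 15*q^2 - 6*q + 1)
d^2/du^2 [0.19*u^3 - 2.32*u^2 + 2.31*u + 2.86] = 1.14*u - 4.64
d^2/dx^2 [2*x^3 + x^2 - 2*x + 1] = 12*x + 2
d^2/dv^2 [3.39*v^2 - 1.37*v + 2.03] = 6.78000000000000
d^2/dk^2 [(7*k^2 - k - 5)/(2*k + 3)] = 98/(8*k^3 + 36*k^2 + 54*k + 27)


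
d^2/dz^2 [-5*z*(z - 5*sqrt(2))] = -10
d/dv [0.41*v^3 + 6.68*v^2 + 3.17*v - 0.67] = 1.23*v^2 + 13.36*v + 3.17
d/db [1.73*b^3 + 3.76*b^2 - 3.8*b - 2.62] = 5.19*b^2 + 7.52*b - 3.8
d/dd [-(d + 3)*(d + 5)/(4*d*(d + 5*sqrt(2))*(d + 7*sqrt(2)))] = (d^4 + 16*d^3 - 25*d^2 + 96*sqrt(2)*d^2 + 360*sqrt(2)*d + 1050)/(4*d^2*(d^4 + 24*sqrt(2)*d^3 + 428*d^2 + 1680*sqrt(2)*d + 4900))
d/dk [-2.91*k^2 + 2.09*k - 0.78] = 2.09 - 5.82*k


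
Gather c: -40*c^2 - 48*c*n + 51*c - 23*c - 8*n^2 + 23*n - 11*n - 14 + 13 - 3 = -40*c^2 + c*(28 - 48*n) - 8*n^2 + 12*n - 4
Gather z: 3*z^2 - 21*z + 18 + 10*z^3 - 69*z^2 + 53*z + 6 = 10*z^3 - 66*z^2 + 32*z + 24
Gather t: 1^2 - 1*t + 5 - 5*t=6 - 6*t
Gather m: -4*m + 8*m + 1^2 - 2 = 4*m - 1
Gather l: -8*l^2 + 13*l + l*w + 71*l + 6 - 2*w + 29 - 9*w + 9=-8*l^2 + l*(w + 84) - 11*w + 44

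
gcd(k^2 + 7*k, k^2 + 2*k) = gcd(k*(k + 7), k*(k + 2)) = k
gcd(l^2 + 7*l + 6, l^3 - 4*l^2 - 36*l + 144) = l + 6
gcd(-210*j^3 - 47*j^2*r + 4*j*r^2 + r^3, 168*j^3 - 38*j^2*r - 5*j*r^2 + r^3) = -42*j^2 - j*r + r^2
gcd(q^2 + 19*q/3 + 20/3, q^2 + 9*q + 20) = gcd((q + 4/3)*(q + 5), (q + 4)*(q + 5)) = q + 5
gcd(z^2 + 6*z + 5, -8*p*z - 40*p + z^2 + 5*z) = z + 5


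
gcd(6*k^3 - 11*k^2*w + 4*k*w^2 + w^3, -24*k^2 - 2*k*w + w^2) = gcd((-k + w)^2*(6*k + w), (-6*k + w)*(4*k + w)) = 1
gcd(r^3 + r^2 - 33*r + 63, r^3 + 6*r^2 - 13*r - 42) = r^2 + 4*r - 21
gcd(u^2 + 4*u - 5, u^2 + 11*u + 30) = u + 5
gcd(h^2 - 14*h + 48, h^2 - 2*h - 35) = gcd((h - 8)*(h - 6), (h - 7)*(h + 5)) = 1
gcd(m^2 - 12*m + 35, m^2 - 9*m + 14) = m - 7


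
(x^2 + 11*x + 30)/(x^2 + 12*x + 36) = (x + 5)/(x + 6)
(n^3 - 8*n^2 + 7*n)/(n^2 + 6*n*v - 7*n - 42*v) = n*(n - 1)/(n + 6*v)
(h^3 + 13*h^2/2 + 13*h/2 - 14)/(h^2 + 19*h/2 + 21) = (h^2 + 3*h - 4)/(h + 6)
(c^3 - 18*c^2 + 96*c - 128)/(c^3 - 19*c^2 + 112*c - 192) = (c - 2)/(c - 3)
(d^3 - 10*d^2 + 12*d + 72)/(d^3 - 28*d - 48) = (d - 6)/(d + 4)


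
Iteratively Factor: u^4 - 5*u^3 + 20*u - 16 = (u - 1)*(u^3 - 4*u^2 - 4*u + 16) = (u - 1)*(u + 2)*(u^2 - 6*u + 8) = (u - 4)*(u - 1)*(u + 2)*(u - 2)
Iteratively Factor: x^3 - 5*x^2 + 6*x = (x - 2)*(x^2 - 3*x) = (x - 3)*(x - 2)*(x)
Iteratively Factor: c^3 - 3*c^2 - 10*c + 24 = (c + 3)*(c^2 - 6*c + 8) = (c - 2)*(c + 3)*(c - 4)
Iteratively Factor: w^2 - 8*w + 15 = (w - 5)*(w - 3)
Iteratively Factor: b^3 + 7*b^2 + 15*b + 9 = (b + 1)*(b^2 + 6*b + 9) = (b + 1)*(b + 3)*(b + 3)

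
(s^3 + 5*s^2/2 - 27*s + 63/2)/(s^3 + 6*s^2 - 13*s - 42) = (s - 3/2)/(s + 2)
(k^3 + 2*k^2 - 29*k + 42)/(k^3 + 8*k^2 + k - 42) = (k - 3)/(k + 3)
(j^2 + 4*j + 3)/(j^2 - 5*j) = (j^2 + 4*j + 3)/(j*(j - 5))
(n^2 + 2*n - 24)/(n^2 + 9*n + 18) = (n - 4)/(n + 3)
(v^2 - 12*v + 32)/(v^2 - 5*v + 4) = (v - 8)/(v - 1)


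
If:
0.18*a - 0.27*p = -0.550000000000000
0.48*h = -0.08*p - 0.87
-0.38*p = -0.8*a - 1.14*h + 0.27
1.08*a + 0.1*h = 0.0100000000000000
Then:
No Solution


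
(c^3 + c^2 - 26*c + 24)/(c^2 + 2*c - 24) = c - 1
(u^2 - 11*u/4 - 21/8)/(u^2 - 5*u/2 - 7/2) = (u + 3/4)/(u + 1)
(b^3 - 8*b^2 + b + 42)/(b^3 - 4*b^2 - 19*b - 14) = (b - 3)/(b + 1)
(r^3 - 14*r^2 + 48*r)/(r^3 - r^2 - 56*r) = (r - 6)/(r + 7)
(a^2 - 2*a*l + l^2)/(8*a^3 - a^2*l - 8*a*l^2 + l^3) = (a - l)/(8*a^2 + 7*a*l - l^2)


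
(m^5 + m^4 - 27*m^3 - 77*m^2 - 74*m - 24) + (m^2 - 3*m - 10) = m^5 + m^4 - 27*m^3 - 76*m^2 - 77*m - 34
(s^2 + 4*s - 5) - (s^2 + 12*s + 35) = -8*s - 40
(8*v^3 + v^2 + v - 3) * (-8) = -64*v^3 - 8*v^2 - 8*v + 24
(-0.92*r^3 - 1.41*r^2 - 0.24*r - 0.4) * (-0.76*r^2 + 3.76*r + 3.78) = 0.6992*r^5 - 2.3876*r^4 - 8.5968*r^3 - 5.9282*r^2 - 2.4112*r - 1.512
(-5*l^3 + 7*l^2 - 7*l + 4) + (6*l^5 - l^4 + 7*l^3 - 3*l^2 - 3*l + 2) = 6*l^5 - l^4 + 2*l^3 + 4*l^2 - 10*l + 6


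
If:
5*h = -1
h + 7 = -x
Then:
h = -1/5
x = -34/5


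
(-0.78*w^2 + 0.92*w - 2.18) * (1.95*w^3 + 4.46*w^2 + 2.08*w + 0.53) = -1.521*w^5 - 1.6848*w^4 - 1.7702*w^3 - 8.2226*w^2 - 4.0468*w - 1.1554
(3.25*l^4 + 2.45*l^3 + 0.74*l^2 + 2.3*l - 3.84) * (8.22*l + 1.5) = 26.715*l^5 + 25.014*l^4 + 9.7578*l^3 + 20.016*l^2 - 28.1148*l - 5.76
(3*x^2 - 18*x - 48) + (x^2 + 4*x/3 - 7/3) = 4*x^2 - 50*x/3 - 151/3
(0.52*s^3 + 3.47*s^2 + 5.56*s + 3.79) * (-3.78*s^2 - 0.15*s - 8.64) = -1.9656*s^5 - 13.1946*s^4 - 26.0301*s^3 - 45.141*s^2 - 48.6069*s - 32.7456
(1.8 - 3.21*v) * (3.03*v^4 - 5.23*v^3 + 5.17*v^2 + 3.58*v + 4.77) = -9.7263*v^5 + 22.2423*v^4 - 26.0097*v^3 - 2.1858*v^2 - 8.8677*v + 8.586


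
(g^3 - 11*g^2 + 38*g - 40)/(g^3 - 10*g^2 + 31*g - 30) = (g - 4)/(g - 3)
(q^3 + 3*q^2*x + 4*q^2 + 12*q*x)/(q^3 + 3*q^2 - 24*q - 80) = q*(q + 3*x)/(q^2 - q - 20)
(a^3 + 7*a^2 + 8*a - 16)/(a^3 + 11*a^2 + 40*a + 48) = (a - 1)/(a + 3)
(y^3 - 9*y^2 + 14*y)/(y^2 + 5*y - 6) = y*(y^2 - 9*y + 14)/(y^2 + 5*y - 6)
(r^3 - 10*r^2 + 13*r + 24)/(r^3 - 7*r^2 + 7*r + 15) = (r - 8)/(r - 5)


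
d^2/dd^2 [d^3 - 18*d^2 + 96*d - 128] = 6*d - 36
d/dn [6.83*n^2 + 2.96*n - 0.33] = 13.66*n + 2.96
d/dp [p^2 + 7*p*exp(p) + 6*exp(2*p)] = 7*p*exp(p) + 2*p + 12*exp(2*p) + 7*exp(p)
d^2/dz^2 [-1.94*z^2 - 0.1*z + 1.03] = -3.88000000000000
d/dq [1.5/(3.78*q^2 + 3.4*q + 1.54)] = (-11.34*q - 5.1)/(3.78*q^2 + 3.4*q + 1.54)^2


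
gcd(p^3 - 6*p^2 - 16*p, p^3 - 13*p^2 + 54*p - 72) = 1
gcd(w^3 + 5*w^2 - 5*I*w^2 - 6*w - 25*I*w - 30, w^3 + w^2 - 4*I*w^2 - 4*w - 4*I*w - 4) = w - 2*I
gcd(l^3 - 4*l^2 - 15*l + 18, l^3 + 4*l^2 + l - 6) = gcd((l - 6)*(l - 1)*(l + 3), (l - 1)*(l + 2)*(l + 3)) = l^2 + 2*l - 3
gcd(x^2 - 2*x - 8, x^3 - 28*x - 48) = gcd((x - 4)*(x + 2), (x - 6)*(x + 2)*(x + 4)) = x + 2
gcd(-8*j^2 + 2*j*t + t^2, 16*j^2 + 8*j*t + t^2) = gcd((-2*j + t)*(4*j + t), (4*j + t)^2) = 4*j + t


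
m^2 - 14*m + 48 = (m - 8)*(m - 6)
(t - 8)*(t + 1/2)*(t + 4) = t^3 - 7*t^2/2 - 34*t - 16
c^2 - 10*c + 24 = (c - 6)*(c - 4)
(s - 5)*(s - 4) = s^2 - 9*s + 20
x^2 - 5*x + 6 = (x - 3)*(x - 2)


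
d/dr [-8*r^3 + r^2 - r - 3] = -24*r^2 + 2*r - 1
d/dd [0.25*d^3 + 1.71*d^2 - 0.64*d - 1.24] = 0.75*d^2 + 3.42*d - 0.64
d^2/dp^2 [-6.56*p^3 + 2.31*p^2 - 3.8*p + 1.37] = 4.62 - 39.36*p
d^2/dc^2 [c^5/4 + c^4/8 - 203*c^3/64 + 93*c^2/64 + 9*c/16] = 5*c^3 + 3*c^2/2 - 609*c/32 + 93/32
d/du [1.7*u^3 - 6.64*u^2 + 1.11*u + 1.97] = 5.1*u^2 - 13.28*u + 1.11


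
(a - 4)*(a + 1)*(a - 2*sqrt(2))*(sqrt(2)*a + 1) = sqrt(2)*a^4 - 3*sqrt(2)*a^3 - 3*a^3 - 6*sqrt(2)*a^2 + 9*a^2 + 6*sqrt(2)*a + 12*a + 8*sqrt(2)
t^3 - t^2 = t^2*(t - 1)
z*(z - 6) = z^2 - 6*z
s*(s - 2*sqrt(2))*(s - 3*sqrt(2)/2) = s^3 - 7*sqrt(2)*s^2/2 + 6*s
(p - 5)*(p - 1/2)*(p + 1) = p^3 - 9*p^2/2 - 3*p + 5/2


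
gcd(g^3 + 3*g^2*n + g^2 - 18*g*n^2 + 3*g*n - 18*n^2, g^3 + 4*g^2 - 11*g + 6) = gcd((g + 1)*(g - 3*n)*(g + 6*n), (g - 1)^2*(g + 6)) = 1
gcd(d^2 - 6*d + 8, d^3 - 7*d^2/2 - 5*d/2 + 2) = d - 4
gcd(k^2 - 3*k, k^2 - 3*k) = k^2 - 3*k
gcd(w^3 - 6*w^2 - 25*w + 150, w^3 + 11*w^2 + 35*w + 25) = w + 5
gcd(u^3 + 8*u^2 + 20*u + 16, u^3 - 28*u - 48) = u^2 + 6*u + 8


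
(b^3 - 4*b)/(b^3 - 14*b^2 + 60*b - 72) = b*(b + 2)/(b^2 - 12*b + 36)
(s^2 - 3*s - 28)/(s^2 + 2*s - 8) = (s - 7)/(s - 2)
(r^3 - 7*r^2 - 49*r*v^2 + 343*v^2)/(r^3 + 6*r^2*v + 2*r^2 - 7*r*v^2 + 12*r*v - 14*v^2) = (r^2 - 7*r*v - 7*r + 49*v)/(r^2 - r*v + 2*r - 2*v)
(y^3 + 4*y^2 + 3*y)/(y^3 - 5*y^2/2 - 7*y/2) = 2*(y + 3)/(2*y - 7)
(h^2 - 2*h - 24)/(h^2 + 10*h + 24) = (h - 6)/(h + 6)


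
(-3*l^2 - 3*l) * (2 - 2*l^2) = 6*l^4 + 6*l^3 - 6*l^2 - 6*l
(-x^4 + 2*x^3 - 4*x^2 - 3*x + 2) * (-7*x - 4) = 7*x^5 - 10*x^4 + 20*x^3 + 37*x^2 - 2*x - 8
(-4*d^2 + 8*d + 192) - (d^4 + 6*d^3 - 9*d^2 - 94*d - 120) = -d^4 - 6*d^3 + 5*d^2 + 102*d + 312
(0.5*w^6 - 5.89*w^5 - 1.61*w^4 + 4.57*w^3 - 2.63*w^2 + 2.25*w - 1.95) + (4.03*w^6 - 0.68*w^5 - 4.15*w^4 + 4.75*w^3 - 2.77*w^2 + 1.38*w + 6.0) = 4.53*w^6 - 6.57*w^5 - 5.76*w^4 + 9.32*w^3 - 5.4*w^2 + 3.63*w + 4.05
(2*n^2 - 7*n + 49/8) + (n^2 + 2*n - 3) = 3*n^2 - 5*n + 25/8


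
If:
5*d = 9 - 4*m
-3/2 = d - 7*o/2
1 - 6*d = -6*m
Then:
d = 29/27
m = 49/54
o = 139/189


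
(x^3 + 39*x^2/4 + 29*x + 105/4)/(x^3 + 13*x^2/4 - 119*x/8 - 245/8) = 2*(x + 3)/(2*x - 7)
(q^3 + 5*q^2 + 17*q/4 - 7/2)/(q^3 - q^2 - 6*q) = (q^2 + 3*q - 7/4)/(q*(q - 3))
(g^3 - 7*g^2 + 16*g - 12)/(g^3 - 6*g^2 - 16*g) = (-g^3 + 7*g^2 - 16*g + 12)/(g*(-g^2 + 6*g + 16))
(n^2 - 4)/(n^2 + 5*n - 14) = (n + 2)/(n + 7)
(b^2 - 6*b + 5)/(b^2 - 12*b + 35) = (b - 1)/(b - 7)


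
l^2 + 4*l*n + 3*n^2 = (l + n)*(l + 3*n)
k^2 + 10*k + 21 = (k + 3)*(k + 7)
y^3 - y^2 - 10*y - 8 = (y - 4)*(y + 1)*(y + 2)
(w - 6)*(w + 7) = w^2 + w - 42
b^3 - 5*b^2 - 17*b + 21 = (b - 7)*(b - 1)*(b + 3)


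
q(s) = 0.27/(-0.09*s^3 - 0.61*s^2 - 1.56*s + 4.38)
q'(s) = 0.27*(0.27*s^2 + 1.22*s + 1.56)/(-0.09*s^3 - 0.61*s^2 - 1.56*s + 4.38)^2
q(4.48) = -0.01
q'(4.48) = 0.01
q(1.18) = 0.18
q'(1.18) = 0.38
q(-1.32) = 0.05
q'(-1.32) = 0.00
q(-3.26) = 0.04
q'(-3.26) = 0.00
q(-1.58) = 0.05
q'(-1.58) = 0.00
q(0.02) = 0.06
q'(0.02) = 0.02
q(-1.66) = 0.05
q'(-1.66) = 0.00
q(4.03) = -0.02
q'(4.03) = 0.01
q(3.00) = -0.03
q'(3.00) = 0.03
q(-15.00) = 0.00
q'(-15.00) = 0.00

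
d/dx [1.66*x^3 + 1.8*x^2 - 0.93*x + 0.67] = 4.98*x^2 + 3.6*x - 0.93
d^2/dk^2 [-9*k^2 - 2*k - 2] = -18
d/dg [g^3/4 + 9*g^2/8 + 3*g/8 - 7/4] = 3*g^2/4 + 9*g/4 + 3/8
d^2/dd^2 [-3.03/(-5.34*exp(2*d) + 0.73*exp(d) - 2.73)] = ((2.2119 - 64.7208*exp(d))*(5.34*exp(2*d) - 0.73*exp(d) + 2.73) + 3.03*(10.68*exp(d) - 0.73)*(21.36*exp(d) - 1.46)*exp(d))*exp(d)/(5.34*exp(2*d) - 0.73*exp(d) + 2.73)^3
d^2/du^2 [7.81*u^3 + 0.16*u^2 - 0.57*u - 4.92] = 46.86*u + 0.32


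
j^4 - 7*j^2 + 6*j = j*(j - 2)*(j - 1)*(j + 3)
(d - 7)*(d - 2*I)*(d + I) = d^3 - 7*d^2 - I*d^2 + 2*d + 7*I*d - 14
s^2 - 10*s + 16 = (s - 8)*(s - 2)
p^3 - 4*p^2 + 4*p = p*(p - 2)^2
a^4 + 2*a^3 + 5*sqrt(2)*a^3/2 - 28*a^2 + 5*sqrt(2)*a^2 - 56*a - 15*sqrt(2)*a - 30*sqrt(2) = (a + 2)*(a - 3*sqrt(2))*(a + sqrt(2)/2)*(a + 5*sqrt(2))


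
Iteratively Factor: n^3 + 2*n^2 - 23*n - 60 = (n - 5)*(n^2 + 7*n + 12) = (n - 5)*(n + 3)*(n + 4)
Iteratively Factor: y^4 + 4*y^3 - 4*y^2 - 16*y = (y + 4)*(y^3 - 4*y) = (y + 2)*(y + 4)*(y^2 - 2*y) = (y - 2)*(y + 2)*(y + 4)*(y)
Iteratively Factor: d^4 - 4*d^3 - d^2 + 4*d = (d - 1)*(d^3 - 3*d^2 - 4*d) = (d - 4)*(d - 1)*(d^2 + d) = d*(d - 4)*(d - 1)*(d + 1)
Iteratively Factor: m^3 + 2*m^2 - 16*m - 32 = (m + 4)*(m^2 - 2*m - 8) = (m - 4)*(m + 4)*(m + 2)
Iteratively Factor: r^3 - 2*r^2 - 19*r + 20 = (r - 5)*(r^2 + 3*r - 4) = (r - 5)*(r - 1)*(r + 4)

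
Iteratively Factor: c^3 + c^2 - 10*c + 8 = (c + 4)*(c^2 - 3*c + 2) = (c - 1)*(c + 4)*(c - 2)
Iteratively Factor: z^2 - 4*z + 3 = (z - 3)*(z - 1)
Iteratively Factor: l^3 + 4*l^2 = (l + 4)*(l^2) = l*(l + 4)*(l)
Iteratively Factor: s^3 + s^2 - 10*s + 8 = (s + 4)*(s^2 - 3*s + 2) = (s - 2)*(s + 4)*(s - 1)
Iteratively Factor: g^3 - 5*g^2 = (g - 5)*(g^2) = g*(g - 5)*(g)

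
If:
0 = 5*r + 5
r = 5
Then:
No Solution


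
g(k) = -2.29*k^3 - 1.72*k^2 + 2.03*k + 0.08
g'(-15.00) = -1492.12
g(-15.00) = 7311.38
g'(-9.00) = -523.48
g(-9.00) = 1511.90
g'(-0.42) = 2.26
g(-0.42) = -0.91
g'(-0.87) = -0.18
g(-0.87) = -1.48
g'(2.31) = -42.58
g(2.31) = -32.64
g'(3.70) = -104.75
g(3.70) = -131.95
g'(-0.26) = 2.46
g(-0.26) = -0.52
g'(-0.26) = 2.46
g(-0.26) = -0.52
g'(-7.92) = -401.66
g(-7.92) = 1013.77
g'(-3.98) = -93.10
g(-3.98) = 109.13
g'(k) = -6.87*k^2 - 3.44*k + 2.03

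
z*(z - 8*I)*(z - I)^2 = z^4 - 10*I*z^3 - 17*z^2 + 8*I*z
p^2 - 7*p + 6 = (p - 6)*(p - 1)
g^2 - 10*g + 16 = (g - 8)*(g - 2)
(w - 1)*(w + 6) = w^2 + 5*w - 6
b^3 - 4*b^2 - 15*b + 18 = (b - 6)*(b - 1)*(b + 3)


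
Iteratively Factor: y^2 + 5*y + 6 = (y + 3)*(y + 2)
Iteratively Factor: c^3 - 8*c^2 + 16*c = (c - 4)*(c^2 - 4*c) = (c - 4)^2*(c)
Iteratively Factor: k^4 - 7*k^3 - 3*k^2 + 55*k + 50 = (k + 1)*(k^3 - 8*k^2 + 5*k + 50) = (k - 5)*(k + 1)*(k^2 - 3*k - 10) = (k - 5)*(k + 1)*(k + 2)*(k - 5)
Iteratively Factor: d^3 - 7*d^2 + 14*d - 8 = (d - 2)*(d^2 - 5*d + 4) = (d - 4)*(d - 2)*(d - 1)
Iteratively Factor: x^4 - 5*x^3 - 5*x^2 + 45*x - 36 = (x + 3)*(x^3 - 8*x^2 + 19*x - 12) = (x - 4)*(x + 3)*(x^2 - 4*x + 3) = (x - 4)*(x - 3)*(x + 3)*(x - 1)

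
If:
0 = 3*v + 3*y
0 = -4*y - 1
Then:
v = 1/4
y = -1/4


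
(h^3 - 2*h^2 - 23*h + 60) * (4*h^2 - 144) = 4*h^5 - 8*h^4 - 236*h^3 + 528*h^2 + 3312*h - 8640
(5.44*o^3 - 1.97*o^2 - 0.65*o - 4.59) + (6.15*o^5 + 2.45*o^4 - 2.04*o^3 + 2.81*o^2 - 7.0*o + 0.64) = 6.15*o^5 + 2.45*o^4 + 3.4*o^3 + 0.84*o^2 - 7.65*o - 3.95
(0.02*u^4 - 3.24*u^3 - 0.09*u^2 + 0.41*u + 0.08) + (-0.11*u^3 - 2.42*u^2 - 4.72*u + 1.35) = 0.02*u^4 - 3.35*u^3 - 2.51*u^2 - 4.31*u + 1.43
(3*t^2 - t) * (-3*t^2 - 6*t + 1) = -9*t^4 - 15*t^3 + 9*t^2 - t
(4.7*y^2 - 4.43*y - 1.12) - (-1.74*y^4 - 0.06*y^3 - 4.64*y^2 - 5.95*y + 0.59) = 1.74*y^4 + 0.06*y^3 + 9.34*y^2 + 1.52*y - 1.71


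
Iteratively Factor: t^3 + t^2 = (t + 1)*(t^2) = t*(t + 1)*(t)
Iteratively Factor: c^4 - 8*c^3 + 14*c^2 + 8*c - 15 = (c + 1)*(c^3 - 9*c^2 + 23*c - 15) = (c - 3)*(c + 1)*(c^2 - 6*c + 5) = (c - 3)*(c - 1)*(c + 1)*(c - 5)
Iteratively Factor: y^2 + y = (y + 1)*(y)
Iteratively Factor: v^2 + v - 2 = (v - 1)*(v + 2)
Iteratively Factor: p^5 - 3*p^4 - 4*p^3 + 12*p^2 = (p - 3)*(p^4 - 4*p^2) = p*(p - 3)*(p^3 - 4*p) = p^2*(p - 3)*(p^2 - 4) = p^2*(p - 3)*(p + 2)*(p - 2)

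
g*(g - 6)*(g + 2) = g^3 - 4*g^2 - 12*g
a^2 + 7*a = a*(a + 7)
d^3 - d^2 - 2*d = d*(d - 2)*(d + 1)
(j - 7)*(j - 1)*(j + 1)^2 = j^4 - 6*j^3 - 8*j^2 + 6*j + 7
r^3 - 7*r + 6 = (r - 2)*(r - 1)*(r + 3)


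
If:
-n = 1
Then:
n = -1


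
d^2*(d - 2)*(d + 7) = d^4 + 5*d^3 - 14*d^2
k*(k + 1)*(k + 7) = k^3 + 8*k^2 + 7*k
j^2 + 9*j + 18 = (j + 3)*(j + 6)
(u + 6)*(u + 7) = u^2 + 13*u + 42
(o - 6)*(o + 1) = o^2 - 5*o - 6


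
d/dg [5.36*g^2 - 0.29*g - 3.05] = 10.72*g - 0.29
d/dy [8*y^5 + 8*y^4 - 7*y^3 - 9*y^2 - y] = 40*y^4 + 32*y^3 - 21*y^2 - 18*y - 1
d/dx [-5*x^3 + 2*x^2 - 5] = x*(4 - 15*x)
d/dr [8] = 0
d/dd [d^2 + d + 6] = 2*d + 1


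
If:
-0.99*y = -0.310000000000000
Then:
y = 0.31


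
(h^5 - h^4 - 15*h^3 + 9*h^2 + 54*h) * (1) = h^5 - h^4 - 15*h^3 + 9*h^2 + 54*h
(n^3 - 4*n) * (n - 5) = n^4 - 5*n^3 - 4*n^2 + 20*n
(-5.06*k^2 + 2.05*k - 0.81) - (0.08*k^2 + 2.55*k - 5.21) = -5.14*k^2 - 0.5*k + 4.4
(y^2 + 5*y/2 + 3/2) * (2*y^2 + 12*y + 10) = 2*y^4 + 17*y^3 + 43*y^2 + 43*y + 15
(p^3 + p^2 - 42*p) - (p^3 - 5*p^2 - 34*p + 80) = 6*p^2 - 8*p - 80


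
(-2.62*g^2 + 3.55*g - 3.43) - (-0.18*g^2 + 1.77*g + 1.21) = -2.44*g^2 + 1.78*g - 4.64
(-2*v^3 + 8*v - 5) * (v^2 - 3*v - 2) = -2*v^5 + 6*v^4 + 12*v^3 - 29*v^2 - v + 10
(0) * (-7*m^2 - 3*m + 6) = 0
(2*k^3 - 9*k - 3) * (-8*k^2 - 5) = -16*k^5 + 62*k^3 + 24*k^2 + 45*k + 15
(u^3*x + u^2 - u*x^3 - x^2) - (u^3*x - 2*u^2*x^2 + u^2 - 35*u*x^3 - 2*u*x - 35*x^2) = 2*u^2*x^2 + 34*u*x^3 + 2*u*x + 34*x^2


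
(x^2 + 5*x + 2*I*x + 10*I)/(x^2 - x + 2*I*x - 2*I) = (x + 5)/(x - 1)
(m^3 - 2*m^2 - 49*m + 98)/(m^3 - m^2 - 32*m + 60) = (m^2 - 49)/(m^2 + m - 30)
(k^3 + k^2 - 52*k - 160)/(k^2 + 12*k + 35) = (k^2 - 4*k - 32)/(k + 7)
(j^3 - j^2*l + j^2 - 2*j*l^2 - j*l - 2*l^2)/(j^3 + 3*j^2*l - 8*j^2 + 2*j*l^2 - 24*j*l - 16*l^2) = (j^2 - 2*j*l + j - 2*l)/(j^2 + 2*j*l - 8*j - 16*l)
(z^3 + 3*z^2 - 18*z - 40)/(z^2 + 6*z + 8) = (z^2 + z - 20)/(z + 4)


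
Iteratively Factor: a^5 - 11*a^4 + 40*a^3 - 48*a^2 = (a)*(a^4 - 11*a^3 + 40*a^2 - 48*a) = a^2*(a^3 - 11*a^2 + 40*a - 48) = a^2*(a - 4)*(a^2 - 7*a + 12) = a^2*(a - 4)*(a - 3)*(a - 4)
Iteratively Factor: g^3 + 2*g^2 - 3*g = (g + 3)*(g^2 - g) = g*(g + 3)*(g - 1)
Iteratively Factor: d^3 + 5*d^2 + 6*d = (d)*(d^2 + 5*d + 6) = d*(d + 2)*(d + 3)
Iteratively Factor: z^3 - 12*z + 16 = (z - 2)*(z^2 + 2*z - 8) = (z - 2)^2*(z + 4)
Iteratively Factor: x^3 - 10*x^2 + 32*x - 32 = (x - 2)*(x^2 - 8*x + 16) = (x - 4)*(x - 2)*(x - 4)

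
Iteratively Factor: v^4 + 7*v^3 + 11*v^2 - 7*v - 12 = (v + 4)*(v^3 + 3*v^2 - v - 3) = (v + 3)*(v + 4)*(v^2 - 1) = (v + 1)*(v + 3)*(v + 4)*(v - 1)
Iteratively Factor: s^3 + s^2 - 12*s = (s + 4)*(s^2 - 3*s) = (s - 3)*(s + 4)*(s)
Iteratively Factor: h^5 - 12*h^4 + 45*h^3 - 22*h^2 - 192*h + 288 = (h - 4)*(h^4 - 8*h^3 + 13*h^2 + 30*h - 72) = (h - 4)*(h - 3)*(h^3 - 5*h^2 - 2*h + 24) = (h - 4)^2*(h - 3)*(h^2 - h - 6) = (h - 4)^2*(h - 3)^2*(h + 2)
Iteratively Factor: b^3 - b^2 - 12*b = (b - 4)*(b^2 + 3*b) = b*(b - 4)*(b + 3)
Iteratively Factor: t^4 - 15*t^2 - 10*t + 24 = (t - 4)*(t^3 + 4*t^2 + t - 6) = (t - 4)*(t + 3)*(t^2 + t - 2) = (t - 4)*(t + 2)*(t + 3)*(t - 1)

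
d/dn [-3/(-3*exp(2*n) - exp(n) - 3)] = (-18*exp(n) - 3)*exp(n)/(3*exp(2*n) + exp(n) + 3)^2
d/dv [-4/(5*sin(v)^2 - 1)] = 80*sin(2*v)/(3 - 5*cos(2*v))^2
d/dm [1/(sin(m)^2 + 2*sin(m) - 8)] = -2*(sin(m) + 1)*cos(m)/(sin(m)^2 + 2*sin(m) - 8)^2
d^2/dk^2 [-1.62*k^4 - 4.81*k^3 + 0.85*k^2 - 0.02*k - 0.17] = -19.44*k^2 - 28.86*k + 1.7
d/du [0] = 0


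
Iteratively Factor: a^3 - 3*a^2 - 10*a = (a + 2)*(a^2 - 5*a) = a*(a + 2)*(a - 5)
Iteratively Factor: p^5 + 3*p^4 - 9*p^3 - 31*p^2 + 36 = (p + 2)*(p^4 + p^3 - 11*p^2 - 9*p + 18) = (p - 1)*(p + 2)*(p^3 + 2*p^2 - 9*p - 18) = (p - 1)*(p + 2)*(p + 3)*(p^2 - p - 6) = (p - 1)*(p + 2)^2*(p + 3)*(p - 3)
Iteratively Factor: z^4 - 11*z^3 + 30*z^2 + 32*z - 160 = (z - 5)*(z^3 - 6*z^2 + 32) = (z - 5)*(z - 4)*(z^2 - 2*z - 8) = (z - 5)*(z - 4)^2*(z + 2)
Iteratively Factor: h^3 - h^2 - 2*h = (h + 1)*(h^2 - 2*h) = (h - 2)*(h + 1)*(h)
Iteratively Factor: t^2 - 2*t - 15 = (t - 5)*(t + 3)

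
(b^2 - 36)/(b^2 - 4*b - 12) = (b + 6)/(b + 2)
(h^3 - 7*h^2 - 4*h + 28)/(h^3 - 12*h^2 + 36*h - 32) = (h^2 - 5*h - 14)/(h^2 - 10*h + 16)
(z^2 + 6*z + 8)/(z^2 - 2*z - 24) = (z + 2)/(z - 6)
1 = 1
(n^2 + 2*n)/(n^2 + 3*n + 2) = n/(n + 1)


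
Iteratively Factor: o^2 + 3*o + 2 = (o + 1)*(o + 2)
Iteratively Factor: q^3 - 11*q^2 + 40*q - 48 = (q - 4)*(q^2 - 7*q + 12) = (q - 4)*(q - 3)*(q - 4)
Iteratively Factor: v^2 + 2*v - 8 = (v - 2)*(v + 4)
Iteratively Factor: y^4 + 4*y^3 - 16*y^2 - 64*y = (y + 4)*(y^3 - 16*y) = (y + 4)^2*(y^2 - 4*y) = (y - 4)*(y + 4)^2*(y)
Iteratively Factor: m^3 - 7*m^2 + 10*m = (m - 2)*(m^2 - 5*m) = (m - 5)*(m - 2)*(m)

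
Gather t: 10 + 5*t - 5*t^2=-5*t^2 + 5*t + 10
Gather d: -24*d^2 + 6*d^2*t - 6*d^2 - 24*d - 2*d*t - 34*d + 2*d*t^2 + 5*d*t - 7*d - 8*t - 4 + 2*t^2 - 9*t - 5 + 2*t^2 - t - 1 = d^2*(6*t - 30) + d*(2*t^2 + 3*t - 65) + 4*t^2 - 18*t - 10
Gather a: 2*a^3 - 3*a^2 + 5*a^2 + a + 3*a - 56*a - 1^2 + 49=2*a^3 + 2*a^2 - 52*a + 48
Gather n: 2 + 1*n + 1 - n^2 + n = -n^2 + 2*n + 3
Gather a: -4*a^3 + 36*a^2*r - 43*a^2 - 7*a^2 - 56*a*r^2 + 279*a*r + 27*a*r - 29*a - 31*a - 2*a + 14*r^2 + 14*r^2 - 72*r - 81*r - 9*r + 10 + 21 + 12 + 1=-4*a^3 + a^2*(36*r - 50) + a*(-56*r^2 + 306*r - 62) + 28*r^2 - 162*r + 44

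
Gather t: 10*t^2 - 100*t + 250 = 10*t^2 - 100*t + 250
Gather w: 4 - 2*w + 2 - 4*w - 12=-6*w - 6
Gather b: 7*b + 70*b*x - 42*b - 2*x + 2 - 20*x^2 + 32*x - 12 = b*(70*x - 35) - 20*x^2 + 30*x - 10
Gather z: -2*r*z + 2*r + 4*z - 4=2*r + z*(4 - 2*r) - 4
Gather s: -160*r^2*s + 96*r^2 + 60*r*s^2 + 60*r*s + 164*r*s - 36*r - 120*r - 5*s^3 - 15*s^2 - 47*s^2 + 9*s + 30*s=96*r^2 - 156*r - 5*s^3 + s^2*(60*r - 62) + s*(-160*r^2 + 224*r + 39)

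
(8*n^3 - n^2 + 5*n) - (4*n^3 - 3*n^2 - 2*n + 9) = 4*n^3 + 2*n^2 + 7*n - 9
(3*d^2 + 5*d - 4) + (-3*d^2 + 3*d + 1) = 8*d - 3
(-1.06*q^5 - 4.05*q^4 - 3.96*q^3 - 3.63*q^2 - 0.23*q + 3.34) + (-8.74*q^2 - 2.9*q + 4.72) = -1.06*q^5 - 4.05*q^4 - 3.96*q^3 - 12.37*q^2 - 3.13*q + 8.06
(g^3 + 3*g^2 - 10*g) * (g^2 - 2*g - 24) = g^5 + g^4 - 40*g^3 - 52*g^2 + 240*g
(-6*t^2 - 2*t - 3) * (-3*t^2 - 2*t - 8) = 18*t^4 + 18*t^3 + 61*t^2 + 22*t + 24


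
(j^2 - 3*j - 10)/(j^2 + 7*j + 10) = (j - 5)/(j + 5)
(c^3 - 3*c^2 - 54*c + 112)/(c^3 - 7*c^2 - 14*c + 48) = (c + 7)/(c + 3)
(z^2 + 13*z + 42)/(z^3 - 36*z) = (z + 7)/(z*(z - 6))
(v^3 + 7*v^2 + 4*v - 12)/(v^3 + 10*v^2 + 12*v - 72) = (v^2 + v - 2)/(v^2 + 4*v - 12)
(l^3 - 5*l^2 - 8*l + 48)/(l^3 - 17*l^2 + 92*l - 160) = (l^2 - l - 12)/(l^2 - 13*l + 40)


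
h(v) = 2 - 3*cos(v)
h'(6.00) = -0.84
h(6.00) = -0.88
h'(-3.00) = -0.42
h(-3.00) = 4.97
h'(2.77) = 1.09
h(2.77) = 4.80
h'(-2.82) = -0.95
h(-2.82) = 4.85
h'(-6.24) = 0.13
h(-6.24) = -1.00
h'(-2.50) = -1.80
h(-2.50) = 4.40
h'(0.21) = 0.63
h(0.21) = -0.93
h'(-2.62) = -1.49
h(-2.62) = 4.60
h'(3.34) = -0.59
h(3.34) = 4.94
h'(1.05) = 2.60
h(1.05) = 0.51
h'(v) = 3*sin(v)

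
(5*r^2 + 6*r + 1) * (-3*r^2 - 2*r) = -15*r^4 - 28*r^3 - 15*r^2 - 2*r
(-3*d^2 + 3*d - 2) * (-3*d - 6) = 9*d^3 + 9*d^2 - 12*d + 12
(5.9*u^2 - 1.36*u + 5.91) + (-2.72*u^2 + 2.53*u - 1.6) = 3.18*u^2 + 1.17*u + 4.31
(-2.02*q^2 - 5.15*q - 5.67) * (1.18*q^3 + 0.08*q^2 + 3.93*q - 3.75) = -2.3836*q^5 - 6.2386*q^4 - 15.0412*q^3 - 13.1181*q^2 - 2.9706*q + 21.2625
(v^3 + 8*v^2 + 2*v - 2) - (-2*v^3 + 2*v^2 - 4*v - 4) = 3*v^3 + 6*v^2 + 6*v + 2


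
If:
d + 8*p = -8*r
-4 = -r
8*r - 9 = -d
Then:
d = -23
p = -9/8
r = 4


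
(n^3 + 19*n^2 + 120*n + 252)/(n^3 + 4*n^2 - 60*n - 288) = (n + 7)/(n - 8)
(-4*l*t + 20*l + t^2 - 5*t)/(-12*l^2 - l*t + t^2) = (t - 5)/(3*l + t)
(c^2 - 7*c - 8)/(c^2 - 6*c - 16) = (c + 1)/(c + 2)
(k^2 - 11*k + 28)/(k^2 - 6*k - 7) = (k - 4)/(k + 1)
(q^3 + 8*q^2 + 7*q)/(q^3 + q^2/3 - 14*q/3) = 3*(q^2 + 8*q + 7)/(3*q^2 + q - 14)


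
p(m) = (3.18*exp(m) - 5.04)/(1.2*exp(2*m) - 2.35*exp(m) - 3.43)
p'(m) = (3.18*exp(m) - 5.04)*(-2.4*exp(2*m) + 2.35*exp(m))/(1.2*exp(2*m) - 2.35*exp(m) - 3.43)^2 + 3.18*exp(m)/(1.2*exp(2*m) - 2.35*exp(m) - 3.43) = (-3.816*exp(2*m) + 12.096*exp(m) - 22.7514)*exp(m)/(1.44*exp(4*m) - 5.64*exp(3*m) - 2.7095*exp(2*m) + 16.121*exp(m) + 11.7649)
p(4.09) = 0.04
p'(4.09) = -0.05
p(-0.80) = 0.85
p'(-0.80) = -0.45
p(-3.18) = 1.39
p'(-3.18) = -0.07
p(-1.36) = 1.07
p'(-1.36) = -0.33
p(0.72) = -0.47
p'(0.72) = -2.82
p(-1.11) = 0.98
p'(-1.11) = -0.38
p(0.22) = 0.24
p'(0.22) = -0.84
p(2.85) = 0.16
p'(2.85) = -0.17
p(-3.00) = 1.38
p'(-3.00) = -0.09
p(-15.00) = 1.47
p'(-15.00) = 0.00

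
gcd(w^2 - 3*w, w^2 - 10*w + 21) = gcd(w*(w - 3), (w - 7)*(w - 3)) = w - 3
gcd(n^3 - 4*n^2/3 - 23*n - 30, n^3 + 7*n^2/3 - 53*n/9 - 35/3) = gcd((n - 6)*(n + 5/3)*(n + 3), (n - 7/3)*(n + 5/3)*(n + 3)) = n^2 + 14*n/3 + 5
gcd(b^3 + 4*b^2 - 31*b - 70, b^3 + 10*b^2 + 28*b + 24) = b + 2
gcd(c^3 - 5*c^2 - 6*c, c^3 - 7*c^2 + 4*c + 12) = c^2 - 5*c - 6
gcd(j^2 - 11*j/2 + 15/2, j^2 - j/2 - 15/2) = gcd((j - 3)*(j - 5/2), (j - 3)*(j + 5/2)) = j - 3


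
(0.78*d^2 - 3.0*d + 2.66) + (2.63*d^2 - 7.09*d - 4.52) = 3.41*d^2 - 10.09*d - 1.86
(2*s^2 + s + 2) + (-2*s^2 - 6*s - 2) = -5*s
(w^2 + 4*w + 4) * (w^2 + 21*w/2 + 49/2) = w^4 + 29*w^3/2 + 141*w^2/2 + 140*w + 98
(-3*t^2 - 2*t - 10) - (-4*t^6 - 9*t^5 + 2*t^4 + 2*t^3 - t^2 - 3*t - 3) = 4*t^6 + 9*t^5 - 2*t^4 - 2*t^3 - 2*t^2 + t - 7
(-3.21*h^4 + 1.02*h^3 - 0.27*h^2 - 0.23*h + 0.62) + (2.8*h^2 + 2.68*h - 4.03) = -3.21*h^4 + 1.02*h^3 + 2.53*h^2 + 2.45*h - 3.41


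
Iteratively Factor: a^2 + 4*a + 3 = (a + 1)*(a + 3)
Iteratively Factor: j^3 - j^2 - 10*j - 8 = (j + 1)*(j^2 - 2*j - 8) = (j - 4)*(j + 1)*(j + 2)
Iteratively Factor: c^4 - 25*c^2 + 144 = (c + 4)*(c^3 - 4*c^2 - 9*c + 36) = (c - 4)*(c + 4)*(c^2 - 9) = (c - 4)*(c + 3)*(c + 4)*(c - 3)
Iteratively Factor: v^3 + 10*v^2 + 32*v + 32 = (v + 4)*(v^2 + 6*v + 8) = (v + 2)*(v + 4)*(v + 4)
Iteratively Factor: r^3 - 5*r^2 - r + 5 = (r + 1)*(r^2 - 6*r + 5) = (r - 1)*(r + 1)*(r - 5)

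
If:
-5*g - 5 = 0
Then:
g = -1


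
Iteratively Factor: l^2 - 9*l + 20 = (l - 4)*(l - 5)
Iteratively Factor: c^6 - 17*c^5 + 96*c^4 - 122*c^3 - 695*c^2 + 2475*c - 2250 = (c - 5)*(c^5 - 12*c^4 + 36*c^3 + 58*c^2 - 405*c + 450) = (c - 5)*(c - 2)*(c^4 - 10*c^3 + 16*c^2 + 90*c - 225) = (c - 5)*(c - 3)*(c - 2)*(c^3 - 7*c^2 - 5*c + 75) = (c - 5)^2*(c - 3)*(c - 2)*(c^2 - 2*c - 15) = (c - 5)^2*(c - 3)*(c - 2)*(c + 3)*(c - 5)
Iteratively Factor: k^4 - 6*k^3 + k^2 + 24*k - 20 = (k - 5)*(k^3 - k^2 - 4*k + 4) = (k - 5)*(k - 2)*(k^2 + k - 2) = (k - 5)*(k - 2)*(k + 2)*(k - 1)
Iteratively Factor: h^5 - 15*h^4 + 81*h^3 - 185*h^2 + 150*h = (h)*(h^4 - 15*h^3 + 81*h^2 - 185*h + 150) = h*(h - 5)*(h^3 - 10*h^2 + 31*h - 30) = h*(h - 5)*(h - 2)*(h^2 - 8*h + 15) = h*(h - 5)^2*(h - 2)*(h - 3)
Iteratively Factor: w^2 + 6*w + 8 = (w + 2)*(w + 4)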